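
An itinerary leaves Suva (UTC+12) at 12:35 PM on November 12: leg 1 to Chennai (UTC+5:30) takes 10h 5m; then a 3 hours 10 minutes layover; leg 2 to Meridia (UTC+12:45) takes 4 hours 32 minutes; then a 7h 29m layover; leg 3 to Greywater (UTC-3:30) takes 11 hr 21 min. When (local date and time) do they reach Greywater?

9:42 AM on Nov 13

Convert departure to UTC: 12:35 PM − 12:00 = 12:35 AM UTC on Nov 12.
Add 10 hours and 5 minutes leg 1 → 10:40 AM UTC.
Add 3 hours and 10 minutes layover in Chennai → 1:50 PM UTC.
Add 4 hours 32 minutes leg 2 → 6:22 PM UTC.
Add 7 hours and 29 minutes layover in Meridia → 1:51 AM UTC (Nov 13).
Add 11 hours 21 minutes leg 3 → 1:12 PM UTC.
Greywater is UTC−3:30, so local arrival = 1:12 PM − 3:30 = 9:42 AM on Nov 13.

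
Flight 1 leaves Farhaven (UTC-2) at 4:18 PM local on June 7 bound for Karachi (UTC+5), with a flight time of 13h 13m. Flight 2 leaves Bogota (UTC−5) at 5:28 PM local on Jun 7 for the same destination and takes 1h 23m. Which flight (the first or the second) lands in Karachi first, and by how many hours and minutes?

Flight 1 in UTC: 4:18 PM + 2:00 = 6:18 PM on Jun 7.
+13 hours and 13 minutes → arrive 7:31 AM UTC on Jun 8.
Flight 2 in UTC: 5:28 PM + 5:00 = 10:28 PM on Jun 7.
+1 hour 23 minutes → arrive 11:51 PM UTC on Jun 7.
Flight 2 lands earlier by 7 hours 40 minutes.

the second, by 7 hours 40 minutes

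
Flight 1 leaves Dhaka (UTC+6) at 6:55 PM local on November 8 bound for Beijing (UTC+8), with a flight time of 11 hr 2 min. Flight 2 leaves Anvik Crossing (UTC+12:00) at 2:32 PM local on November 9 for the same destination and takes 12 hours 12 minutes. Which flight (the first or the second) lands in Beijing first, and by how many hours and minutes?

the first, by 14 hours 47 minutes

Flight 1 in UTC: 6:55 PM − 6:00 = 12:55 PM on Nov 8.
+11 hours and 2 minutes → arrive 11:57 PM UTC on Nov 8.
Flight 2 in UTC: 2:32 PM − 12:00 = 2:32 AM on Nov 9.
+12 hours 12 minutes → arrive 2:44 PM UTC on Nov 9.
Flight 1 lands earlier by 14 hours 47 minutes.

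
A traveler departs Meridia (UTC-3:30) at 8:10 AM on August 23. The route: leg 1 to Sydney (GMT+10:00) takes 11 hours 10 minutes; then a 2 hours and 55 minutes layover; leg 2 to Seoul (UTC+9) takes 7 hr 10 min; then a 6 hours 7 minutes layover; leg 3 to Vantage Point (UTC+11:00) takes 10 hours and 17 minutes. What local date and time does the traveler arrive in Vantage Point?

Convert departure to UTC: 8:10 AM + 3:30 = 11:40 AM UTC on Aug 23.
Add 11 hours and 10 minutes leg 1 → 10:50 PM UTC.
Add 2 hours and 55 minutes layover in Sydney → 1:45 AM UTC (Aug 24).
Add 7 hours 10 minutes leg 2 → 8:55 AM UTC.
Add 6 hours and 7 minutes layover in Seoul → 3:02 PM UTC.
Add 10 hours 17 minutes leg 3 → 1:19 AM UTC (Aug 25).
Vantage Point is UTC+11:00, so local arrival = 1:19 AM + 11:00 = 12:19 PM on Aug 25.

12:19 PM on Aug 25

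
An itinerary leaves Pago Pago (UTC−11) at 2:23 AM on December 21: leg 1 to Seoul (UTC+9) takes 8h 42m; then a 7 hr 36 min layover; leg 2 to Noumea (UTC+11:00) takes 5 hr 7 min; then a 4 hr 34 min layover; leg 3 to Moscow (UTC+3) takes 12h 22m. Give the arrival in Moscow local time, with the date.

Convert departure to UTC: 2:23 AM + 11:00 = 1:23 PM UTC on Dec 21.
Add 8 hours 42 minutes leg 1 → 10:05 PM UTC.
Add 7 hours 36 minutes layover in Seoul → 5:41 AM UTC (Dec 22).
Add 5 hours and 7 minutes leg 2 → 10:48 AM UTC.
Add 4 hours 34 minutes layover in Noumea → 3:22 PM UTC.
Add 12 hours 22 minutes leg 3 → 3:44 AM UTC (Dec 23).
Moscow is UTC+3:00, so local arrival = 3:44 AM + 3:00 = 6:44 AM on Dec 23.

6:44 AM on December 23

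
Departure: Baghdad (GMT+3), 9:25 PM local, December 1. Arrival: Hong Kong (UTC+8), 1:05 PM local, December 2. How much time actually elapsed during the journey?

Hong Kong is 5:00 ahead of Baghdad.
Clock-face elapsed time (ignoring zones) is 15 hours 40 minutes.
Actual elapsed = 15 hours 40 minutes − 5:00 = 10 hours 40 minutes.

10 hours 40 minutes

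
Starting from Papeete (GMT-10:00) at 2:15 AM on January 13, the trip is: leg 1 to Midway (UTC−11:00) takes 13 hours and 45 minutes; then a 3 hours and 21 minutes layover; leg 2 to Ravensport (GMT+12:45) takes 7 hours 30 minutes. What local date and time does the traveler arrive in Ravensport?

1:36 AM on January 15

Convert departure to UTC: 2:15 AM + 10:00 = 12:15 PM UTC on Jan 13.
Add 13 hours and 45 minutes leg 1 → 2:00 AM UTC (Jan 14).
Add 3 hours 21 minutes layover in Midway → 5:21 AM UTC.
Add 7 hours 30 minutes leg 2 → 12:51 PM UTC.
Ravensport is UTC+12:45, so local arrival = 12:51 PM + 12:45 = 1:36 AM on Jan 15.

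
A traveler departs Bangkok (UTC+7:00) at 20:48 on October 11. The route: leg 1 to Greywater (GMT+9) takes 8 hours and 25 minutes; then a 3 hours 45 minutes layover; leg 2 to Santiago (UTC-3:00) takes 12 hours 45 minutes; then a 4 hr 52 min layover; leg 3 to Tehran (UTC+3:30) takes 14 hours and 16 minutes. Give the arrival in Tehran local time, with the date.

Convert departure to UTC: 20:48 − 7:00 = 13:48 UTC on Oct 11.
Add 8 hours and 25 minutes leg 1 → 22:13 UTC.
Add 3 hours 45 minutes layover in Greywater → 01:58 UTC (Oct 12).
Add 12 hours 45 minutes leg 2 → 14:43 UTC.
Add 4 hours 52 minutes layover in Santiago → 19:35 UTC.
Add 14 hours 16 minutes leg 3 → 09:51 UTC (Oct 13).
Tehran is UTC+3:30, so local arrival = 09:51 + 3:30 = 13:21 on Oct 13.

13:21 on October 13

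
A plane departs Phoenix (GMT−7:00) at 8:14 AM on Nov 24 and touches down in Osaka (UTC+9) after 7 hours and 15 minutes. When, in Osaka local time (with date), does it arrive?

7:29 AM on Nov 25

Osaka is 16:00 ahead of Phoenix.
After 7 hours and 15 minutes it is 3:29 PM in Phoenix.
Shift by the zone difference: 3:29 PM + 16:00 = 7:29 AM on Nov 25 in Osaka.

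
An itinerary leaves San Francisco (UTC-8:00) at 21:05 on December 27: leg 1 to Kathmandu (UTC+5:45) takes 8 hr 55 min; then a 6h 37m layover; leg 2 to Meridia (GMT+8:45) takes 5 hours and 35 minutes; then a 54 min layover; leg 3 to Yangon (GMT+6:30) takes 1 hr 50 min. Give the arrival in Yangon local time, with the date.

Convert departure to UTC: 21:05 + 8:00 = 05:05 UTC on Dec 28.
Add 8 hours 55 minutes leg 1 → 14:00 UTC.
Add 6 hours 37 minutes layover in Kathmandu → 20:37 UTC.
Add 5 hours and 35 minutes leg 2 → 02:12 UTC (Dec 29).
Add 54 minutes layover in Meridia → 03:06 UTC.
Add 1 hour 50 minutes leg 3 → 04:56 UTC.
Yangon is UTC+6:30, so local arrival = 04:56 + 6:30 = 11:26 on Dec 29.

11:26 on Dec 29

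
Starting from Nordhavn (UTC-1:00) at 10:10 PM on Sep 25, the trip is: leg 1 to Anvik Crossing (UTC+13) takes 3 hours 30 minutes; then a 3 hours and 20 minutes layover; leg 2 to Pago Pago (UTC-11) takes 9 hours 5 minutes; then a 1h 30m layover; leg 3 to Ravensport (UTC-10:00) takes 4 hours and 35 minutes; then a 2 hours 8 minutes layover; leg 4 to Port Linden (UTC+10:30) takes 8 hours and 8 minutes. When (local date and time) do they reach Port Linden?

5:56 PM on Sep 27

Convert departure to UTC: 10:10 PM + 1:00 = 11:10 PM UTC on Sep 25.
Add 3 hours and 30 minutes leg 1 → 2:40 AM UTC (Sep 26).
Add 3 hours 20 minutes layover in Anvik Crossing → 6:00 AM UTC.
Add 9 hours and 5 minutes leg 2 → 3:05 PM UTC.
Add 1 hour and 30 minutes layover in Pago Pago → 4:35 PM UTC.
Add 4 hours and 35 minutes leg 3 → 9:10 PM UTC.
Add 2 hours 8 minutes layover in Ravensport → 11:18 PM UTC.
Add 8 hours 8 minutes leg 4 → 7:26 AM UTC (Sep 27).
Port Linden is UTC+10:30, so local arrival = 7:26 AM + 10:30 = 5:56 PM on Sep 27.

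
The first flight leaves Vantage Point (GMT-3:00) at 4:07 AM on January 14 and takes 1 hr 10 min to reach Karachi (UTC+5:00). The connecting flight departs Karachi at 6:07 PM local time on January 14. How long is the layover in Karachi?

4 hours 50 minutes

Convert departure to UTC: 4:07 AM + 3:00 = 7:07 AM UTC on Jan 14.
Add 1 hour and 10 minutes flight time → 8:17 AM UTC.
Karachi is UTC+5:00, so local arrival = 8:17 AM + 5:00 = 1:17 PM on Jan 14.
Layover = 6:07 PM − 1:17 PM = 4 hours 50 minutes.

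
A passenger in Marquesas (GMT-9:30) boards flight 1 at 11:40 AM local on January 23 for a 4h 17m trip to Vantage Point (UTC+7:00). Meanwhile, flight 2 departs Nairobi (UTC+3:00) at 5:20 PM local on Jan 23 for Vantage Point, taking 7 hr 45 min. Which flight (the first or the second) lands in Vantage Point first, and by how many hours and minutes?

the second, by 3 hours 22 minutes

Flight 1 in UTC: 11:40 AM + 9:30 = 9:10 PM on Jan 23.
+4 hours 17 minutes → arrive 1:27 AM UTC on Jan 24.
Flight 2 in UTC: 5:20 PM − 3:00 = 2:20 PM on Jan 23.
+7 hours and 45 minutes → arrive 10:05 PM UTC on Jan 23.
Flight 2 lands earlier by 3 hours 22 minutes.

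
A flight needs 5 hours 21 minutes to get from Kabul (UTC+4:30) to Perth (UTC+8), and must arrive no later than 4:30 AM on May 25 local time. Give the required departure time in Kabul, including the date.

Target arrival in UTC: 4:30 AM − 8:00 = 8:30 PM on May 24.
Subtract 5 hours 21 minutes → departure 3:09 PM UTC on May 24.
Kabul is UTC+4:30: 3:09 PM + 4:30 = 7:39 PM on May 24.

7:39 PM on May 24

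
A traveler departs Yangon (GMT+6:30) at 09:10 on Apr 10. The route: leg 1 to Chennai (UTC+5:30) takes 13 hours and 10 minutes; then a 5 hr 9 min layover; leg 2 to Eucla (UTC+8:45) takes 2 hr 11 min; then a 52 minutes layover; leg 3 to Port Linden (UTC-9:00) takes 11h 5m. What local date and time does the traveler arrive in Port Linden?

Convert departure to UTC: 09:10 − 6:30 = 02:40 UTC on Apr 10.
Add 13 hours and 10 minutes leg 1 → 15:50 UTC.
Add 5 hours and 9 minutes layover in Chennai → 20:59 UTC.
Add 2 hours and 11 minutes leg 2 → 23:10 UTC.
Add 52 minutes layover in Eucla → 00:02 UTC (Apr 11).
Add 11 hours 5 minutes leg 3 → 11:07 UTC.
Port Linden is UTC−9:00, so local arrival = 11:07 − 9:00 = 02:07 on Apr 11.

02:07 on April 11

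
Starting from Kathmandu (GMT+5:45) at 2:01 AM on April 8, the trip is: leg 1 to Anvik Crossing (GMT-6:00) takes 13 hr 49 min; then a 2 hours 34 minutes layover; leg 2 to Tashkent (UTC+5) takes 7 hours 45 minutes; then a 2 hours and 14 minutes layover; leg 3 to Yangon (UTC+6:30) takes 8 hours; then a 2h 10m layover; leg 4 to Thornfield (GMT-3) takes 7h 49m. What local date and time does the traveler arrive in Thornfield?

1:37 PM on April 9

Convert departure to UTC: 2:01 AM − 5:45 = 8:16 PM UTC on Apr 7.
Add 13 hours 49 minutes leg 1 → 10:05 AM UTC (Apr 8).
Add 2 hours and 34 minutes layover in Anvik Crossing → 12:39 PM UTC.
Add 7 hours 45 minutes leg 2 → 8:24 PM UTC.
Add 2 hours and 14 minutes layover in Tashkent → 10:38 PM UTC.
Add 8 hours leg 3 → 6:38 AM UTC (Apr 9).
Add 2 hours 10 minutes layover in Yangon → 8:48 AM UTC.
Add 7 hours and 49 minutes leg 4 → 4:37 PM UTC.
Thornfield is UTC−3:00, so local arrival = 4:37 PM − 3:00 = 1:37 PM on Apr 9.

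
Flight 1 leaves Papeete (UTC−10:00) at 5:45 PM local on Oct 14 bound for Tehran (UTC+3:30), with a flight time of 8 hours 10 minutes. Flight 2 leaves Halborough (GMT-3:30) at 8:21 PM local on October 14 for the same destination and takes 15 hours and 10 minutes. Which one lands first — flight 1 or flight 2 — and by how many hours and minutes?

the first, by 3 hours 6 minutes

Flight 1 in UTC: 5:45 PM + 10:00 = 3:45 AM on Oct 15.
+8 hours and 10 minutes → arrive 11:55 AM UTC on Oct 15.
Flight 2 in UTC: 8:21 PM + 3:30 = 11:51 PM on Oct 14.
+15 hours 10 minutes → arrive 3:01 PM UTC on Oct 15.
Flight 1 lands earlier by 3 hours 6 minutes.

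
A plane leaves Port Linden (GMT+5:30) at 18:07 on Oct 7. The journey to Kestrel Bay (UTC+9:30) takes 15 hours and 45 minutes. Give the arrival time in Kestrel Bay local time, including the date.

13:52 on October 8

Convert departure to UTC: 18:07 − 5:30 = 12:37 UTC on Oct 7.
Add 15 hours and 45 minutes travel time → 04:22 UTC (Oct 8).
Kestrel Bay is UTC+9:30, so local arrival = 04:22 + 9:30 = 13:52 on Oct 8.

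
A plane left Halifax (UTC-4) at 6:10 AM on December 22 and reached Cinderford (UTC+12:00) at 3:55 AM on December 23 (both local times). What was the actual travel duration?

5 hours 45 minutes

Departure in UTC: 6:10 AM + 4:00 = 10:10 AM on Dec 22.
Arrival in UTC: 3:55 AM − 12:00 = 3:55 PM on Dec 22.
Elapsed = 3:55 PM − 10:10 AM = 5 hours 45 minutes.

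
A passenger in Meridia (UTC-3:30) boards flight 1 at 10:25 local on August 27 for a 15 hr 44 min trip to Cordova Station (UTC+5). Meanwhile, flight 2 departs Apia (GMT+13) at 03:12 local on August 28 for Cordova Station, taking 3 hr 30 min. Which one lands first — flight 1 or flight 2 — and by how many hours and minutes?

Flight 1 in UTC: 10:25 + 3:30 = 13:55 on Aug 27.
+15 hours 44 minutes → arrive 05:39 UTC on Aug 28.
Flight 2 in UTC: 03:12 − 13:00 = 14:12 on Aug 27.
+3 hours and 30 minutes → arrive 17:42 UTC on Aug 27.
Flight 2 lands earlier by 11 hours 57 minutes.

the second, by 11 hours 57 minutes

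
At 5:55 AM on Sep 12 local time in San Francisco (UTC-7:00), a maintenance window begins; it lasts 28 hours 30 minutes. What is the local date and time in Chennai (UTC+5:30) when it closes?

10:55 PM on Sep 13

Convert start to UTC: 5:55 AM + 7:00 = 12:55 PM UTC on Sep 12.
Add 28 hours 30 minutes duration → 5:25 PM UTC (Sep 13).
Chennai is UTC+5:30, so local end time = 5:25 PM + 5:30 = 10:55 PM on Sep 13.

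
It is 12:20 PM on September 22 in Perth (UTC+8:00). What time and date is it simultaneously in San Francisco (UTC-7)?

In UTC: 12:20 PM − 8:00 = 4:20 AM on Sep 22.
San Francisco is UTC−7:00: 4:20 AM − 7:00 = 9:20 PM on Sep 21.

9:20 PM on Sep 21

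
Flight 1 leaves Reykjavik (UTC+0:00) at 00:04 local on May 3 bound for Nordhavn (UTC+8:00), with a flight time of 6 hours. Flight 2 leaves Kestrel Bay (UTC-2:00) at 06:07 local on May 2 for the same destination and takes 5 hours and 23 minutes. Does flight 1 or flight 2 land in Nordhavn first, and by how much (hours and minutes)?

Flight 1 departs at 00:04 UTC (May 3).
+6 hours → arrive 06:04 UTC on May 3.
Flight 2 in UTC: 06:07 + 2:00 = 08:07 on May 2.
+5 hours and 23 minutes → arrive 13:30 UTC on May 2.
Flight 2 lands earlier by 16 hours 34 minutes.

the second, by 16 hours 34 minutes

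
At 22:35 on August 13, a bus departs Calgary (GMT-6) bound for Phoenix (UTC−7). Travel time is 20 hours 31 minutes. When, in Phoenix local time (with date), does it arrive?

18:06 on Aug 14

Convert departure to UTC: 22:35 + 6:00 = 04:35 UTC on Aug 14.
Add 20 hours and 31 minutes travel time → 01:06 UTC (Aug 15).
Phoenix is UTC−7:00, so local arrival = 01:06 − 7:00 = 18:06 on Aug 14.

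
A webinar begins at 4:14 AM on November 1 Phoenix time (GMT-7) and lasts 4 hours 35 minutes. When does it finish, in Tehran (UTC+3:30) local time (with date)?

7:19 PM on Nov 1

Convert start to UTC: 4:14 AM + 7:00 = 11:14 AM UTC on Nov 1.
Add 4 hours and 35 minutes duration → 3:49 PM UTC.
Tehran is UTC+3:30, so local end time = 3:49 PM + 3:30 = 7:19 PM on Nov 1.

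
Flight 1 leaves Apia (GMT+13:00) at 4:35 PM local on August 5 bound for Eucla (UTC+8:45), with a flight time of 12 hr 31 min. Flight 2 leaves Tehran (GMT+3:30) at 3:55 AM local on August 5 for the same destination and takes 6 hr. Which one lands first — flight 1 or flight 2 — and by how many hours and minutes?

Flight 1 in UTC: 4:35 PM − 13:00 = 3:35 AM on Aug 5.
+12 hours and 31 minutes → arrive 4:06 PM UTC on Aug 5.
Flight 2 in UTC: 3:55 AM − 3:30 = 12:25 AM on Aug 5.
+6 hours → arrive 6:25 AM UTC on Aug 5.
Flight 2 lands earlier by 9 hours 41 minutes.

the second, by 9 hours 41 minutes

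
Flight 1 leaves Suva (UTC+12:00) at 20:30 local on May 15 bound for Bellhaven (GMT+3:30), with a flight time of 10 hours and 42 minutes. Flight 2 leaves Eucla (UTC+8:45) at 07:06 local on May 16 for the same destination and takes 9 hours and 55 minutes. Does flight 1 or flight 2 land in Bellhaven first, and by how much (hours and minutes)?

Flight 1 in UTC: 20:30 − 12:00 = 08:30 on May 15.
+10 hours and 42 minutes → arrive 19:12 UTC on May 15.
Flight 2 in UTC: 07:06 − 8:45 = 22:21 on May 15.
+9 hours 55 minutes → arrive 08:16 UTC on May 16.
Flight 1 lands earlier by 13 hours 4 minutes.

the first, by 13 hours 4 minutes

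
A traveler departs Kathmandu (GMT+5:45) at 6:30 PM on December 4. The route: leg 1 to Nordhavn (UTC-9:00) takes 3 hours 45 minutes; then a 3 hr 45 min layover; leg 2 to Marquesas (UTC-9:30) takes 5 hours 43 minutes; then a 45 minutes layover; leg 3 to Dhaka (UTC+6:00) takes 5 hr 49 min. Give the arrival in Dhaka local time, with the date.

Convert departure to UTC: 6:30 PM − 5:45 = 12:45 PM UTC on Dec 4.
Add 3 hours and 45 minutes leg 1 → 4:30 PM UTC.
Add 3 hours and 45 minutes layover in Nordhavn → 8:15 PM UTC.
Add 5 hours 43 minutes leg 2 → 1:58 AM UTC (Dec 5).
Add 45 minutes layover in Marquesas → 2:43 AM UTC.
Add 5 hours and 49 minutes leg 3 → 8:32 AM UTC.
Dhaka is UTC+6:00, so local arrival = 8:32 AM + 6:00 = 2:32 PM on Dec 5.

2:32 PM on December 5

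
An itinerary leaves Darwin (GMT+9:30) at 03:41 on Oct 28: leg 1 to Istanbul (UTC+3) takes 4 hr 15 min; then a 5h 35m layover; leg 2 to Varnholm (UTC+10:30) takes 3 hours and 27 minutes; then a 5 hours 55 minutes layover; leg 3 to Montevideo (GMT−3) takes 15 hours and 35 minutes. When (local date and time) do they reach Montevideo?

01:58 on Oct 29

Convert departure to UTC: 03:41 − 9:30 = 18:11 UTC on Oct 27.
Add 4 hours and 15 minutes leg 1 → 22:26 UTC.
Add 5 hours and 35 minutes layover in Istanbul → 04:01 UTC (Oct 28).
Add 3 hours and 27 minutes leg 2 → 07:28 UTC.
Add 5 hours and 55 minutes layover in Varnholm → 13:23 UTC.
Add 15 hours and 35 minutes leg 3 → 04:58 UTC (Oct 29).
Montevideo is UTC−3:00, so local arrival = 04:58 − 3:00 = 01:58 on Oct 29.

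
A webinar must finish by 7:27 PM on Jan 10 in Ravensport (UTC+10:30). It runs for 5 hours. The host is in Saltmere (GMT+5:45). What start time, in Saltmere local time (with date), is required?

9:42 AM on January 10

Target end time in UTC: 7:27 PM − 10:30 = 8:57 AM on Jan 10.
Subtract 5 hours → start 3:57 AM UTC on Jan 10.
Saltmere is UTC+5:45: 3:57 AM + 5:45 = 9:42 AM on Jan 10.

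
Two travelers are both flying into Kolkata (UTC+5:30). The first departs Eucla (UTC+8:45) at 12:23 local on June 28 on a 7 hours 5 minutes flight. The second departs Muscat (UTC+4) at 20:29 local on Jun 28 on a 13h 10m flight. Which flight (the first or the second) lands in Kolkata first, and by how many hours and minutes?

the first, by 18 hours 56 minutes

Flight 1 in UTC: 12:23 − 8:45 = 03:38 on Jun 28.
+7 hours and 5 minutes → arrive 10:43 UTC on Jun 28.
Flight 2 in UTC: 20:29 − 4:00 = 16:29 on Jun 28.
+13 hours and 10 minutes → arrive 05:39 UTC on Jun 29.
Flight 1 lands earlier by 18 hours 56 minutes.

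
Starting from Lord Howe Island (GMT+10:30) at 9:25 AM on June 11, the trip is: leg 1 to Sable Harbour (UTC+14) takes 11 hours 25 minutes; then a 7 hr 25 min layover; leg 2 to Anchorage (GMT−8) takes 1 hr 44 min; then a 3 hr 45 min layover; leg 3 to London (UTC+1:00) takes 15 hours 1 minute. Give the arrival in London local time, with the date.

Convert departure to UTC: 9:25 AM − 10:30 = 10:55 PM UTC on Jun 10.
Add 11 hours and 25 minutes leg 1 → 10:20 AM UTC (Jun 11).
Add 7 hours 25 minutes layover in Sable Harbour → 5:45 PM UTC.
Add 1 hour and 44 minutes leg 2 → 7:29 PM UTC.
Add 3 hours and 45 minutes layover in Anchorage → 11:14 PM UTC.
Add 15 hours and 1 minute leg 3 → 2:15 PM UTC (Jun 12).
London is UTC+1:00, so local arrival = 2:15 PM + 1:00 = 3:15 PM on Jun 12.

3:15 PM on June 12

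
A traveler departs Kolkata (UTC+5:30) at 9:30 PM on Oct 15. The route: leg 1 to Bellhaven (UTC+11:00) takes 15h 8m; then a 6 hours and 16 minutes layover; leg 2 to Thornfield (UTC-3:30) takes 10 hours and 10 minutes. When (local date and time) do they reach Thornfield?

Convert departure to UTC: 9:30 PM − 5:30 = 4:00 PM UTC on Oct 15.
Add 15 hours and 8 minutes leg 1 → 7:08 AM UTC (Oct 16).
Add 6 hours and 16 minutes layover in Bellhaven → 1:24 PM UTC.
Add 10 hours and 10 minutes leg 2 → 11:34 PM UTC.
Thornfield is UTC−3:30, so local arrival = 11:34 PM − 3:30 = 8:04 PM on Oct 16.

8:04 PM on October 16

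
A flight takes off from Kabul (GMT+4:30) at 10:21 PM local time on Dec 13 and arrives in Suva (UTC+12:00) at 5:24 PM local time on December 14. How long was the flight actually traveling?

11 hours 33 minutes

Departure in UTC: 10:21 PM − 4:30 = 5:51 PM on Dec 13.
Arrival in UTC: 5:24 PM − 12:00 = 5:24 AM on Dec 14.
Elapsed = 5:24 AM − 5:51 PM (+1 day) = 11 hours 33 minutes.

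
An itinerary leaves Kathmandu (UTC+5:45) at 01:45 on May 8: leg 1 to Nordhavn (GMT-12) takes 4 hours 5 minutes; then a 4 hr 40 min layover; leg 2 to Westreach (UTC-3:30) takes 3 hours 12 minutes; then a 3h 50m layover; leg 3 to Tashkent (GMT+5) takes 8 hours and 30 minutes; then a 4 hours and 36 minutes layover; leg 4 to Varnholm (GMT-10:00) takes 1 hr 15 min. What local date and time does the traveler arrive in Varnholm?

16:08 on May 8

Convert departure to UTC: 01:45 − 5:45 = 20:00 UTC on May 7.
Add 4 hours 5 minutes leg 1 → 00:05 UTC (May 8).
Add 4 hours 40 minutes layover in Nordhavn → 04:45 UTC.
Add 3 hours and 12 minutes leg 2 → 07:57 UTC.
Add 3 hours and 50 minutes layover in Westreach → 11:47 UTC.
Add 8 hours and 30 minutes leg 3 → 20:17 UTC.
Add 4 hours 36 minutes layover in Tashkent → 00:53 UTC (May 9).
Add 1 hour 15 minutes leg 4 → 02:08 UTC.
Varnholm is UTC−10:00, so local arrival = 02:08 − 10:00 = 16:08 on May 8.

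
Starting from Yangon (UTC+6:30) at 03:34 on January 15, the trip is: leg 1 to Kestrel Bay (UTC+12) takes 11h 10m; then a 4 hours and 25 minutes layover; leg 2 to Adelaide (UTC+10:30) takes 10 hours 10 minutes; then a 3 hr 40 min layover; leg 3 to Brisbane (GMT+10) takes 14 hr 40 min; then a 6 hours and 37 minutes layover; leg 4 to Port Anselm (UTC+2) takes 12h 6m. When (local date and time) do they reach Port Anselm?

Convert departure to UTC: 03:34 − 6:30 = 21:04 UTC on Jan 14.
Add 11 hours and 10 minutes leg 1 → 08:14 UTC (Jan 15).
Add 4 hours and 25 minutes layover in Kestrel Bay → 12:39 UTC.
Add 10 hours 10 minutes leg 2 → 22:49 UTC.
Add 3 hours and 40 minutes layover in Adelaide → 02:29 UTC (Jan 16).
Add 14 hours and 40 minutes leg 3 → 17:09 UTC.
Add 6 hours and 37 minutes layover in Brisbane → 23:46 UTC.
Add 12 hours and 6 minutes leg 4 → 11:52 UTC (Jan 17).
Port Anselm is UTC+2:00, so local arrival = 11:52 + 2:00 = 13:52 on Jan 17.

13:52 on Jan 17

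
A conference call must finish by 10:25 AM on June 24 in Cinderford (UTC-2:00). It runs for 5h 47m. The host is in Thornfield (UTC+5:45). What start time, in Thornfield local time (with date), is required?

12:23 PM on June 24

Target end time in UTC: 10:25 AM + 2:00 = 12:25 PM on Jun 24.
Subtract 5 hours and 47 minutes → start 6:38 AM UTC on Jun 24.
Thornfield is UTC+5:45: 6:38 AM + 5:45 = 12:23 PM on Jun 24.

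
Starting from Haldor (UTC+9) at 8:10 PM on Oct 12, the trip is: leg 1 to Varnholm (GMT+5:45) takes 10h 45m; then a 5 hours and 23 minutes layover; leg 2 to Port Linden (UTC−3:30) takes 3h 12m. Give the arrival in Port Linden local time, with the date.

3:00 AM on Oct 13

Convert departure to UTC: 8:10 PM − 9:00 = 11:10 AM UTC on Oct 12.
Add 10 hours 45 minutes leg 1 → 9:55 PM UTC.
Add 5 hours 23 minutes layover in Varnholm → 3:18 AM UTC (Oct 13).
Add 3 hours and 12 minutes leg 2 → 6:30 AM UTC.
Port Linden is UTC−3:30, so local arrival = 6:30 AM − 3:30 = 3:00 AM on Oct 13.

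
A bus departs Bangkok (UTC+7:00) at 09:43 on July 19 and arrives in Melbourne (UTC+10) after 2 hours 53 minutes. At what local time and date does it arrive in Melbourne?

Melbourne is 3:00 ahead of Bangkok.
After 2 hours and 53 minutes it is 12:36 in Bangkok.
Shift by the zone difference: 12:36 + 3:00 = 15:36 on Jul 19 in Melbourne.

15:36 on Jul 19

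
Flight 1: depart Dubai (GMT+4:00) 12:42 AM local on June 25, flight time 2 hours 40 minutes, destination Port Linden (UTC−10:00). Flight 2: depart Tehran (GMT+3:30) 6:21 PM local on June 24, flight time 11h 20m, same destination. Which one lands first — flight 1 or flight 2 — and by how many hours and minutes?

Flight 1 in UTC: 12:42 AM − 4:00 = 8:42 PM on Jun 24.
+2 hours 40 minutes → arrive 11:22 PM UTC on Jun 24.
Flight 2 in UTC: 6:21 PM − 3:30 = 2:51 PM on Jun 24.
+11 hours 20 minutes → arrive 2:11 AM UTC on Jun 25.
Flight 1 lands earlier by 2 hours 49 minutes.

the first, by 2 hours 49 minutes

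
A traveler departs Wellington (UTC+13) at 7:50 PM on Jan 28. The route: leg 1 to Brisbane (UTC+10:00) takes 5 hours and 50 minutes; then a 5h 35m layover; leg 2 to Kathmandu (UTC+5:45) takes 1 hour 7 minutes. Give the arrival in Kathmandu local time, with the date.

1:07 AM on Jan 29

Convert departure to UTC: 7:50 PM − 13:00 = 6:50 AM UTC on Jan 28.
Add 5 hours 50 minutes leg 1 → 12:40 PM UTC.
Add 5 hours 35 minutes layover in Brisbane → 6:15 PM UTC.
Add 1 hour and 7 minutes leg 2 → 7:22 PM UTC.
Kathmandu is UTC+5:45, so local arrival = 7:22 PM + 5:45 = 1:07 AM on Jan 29.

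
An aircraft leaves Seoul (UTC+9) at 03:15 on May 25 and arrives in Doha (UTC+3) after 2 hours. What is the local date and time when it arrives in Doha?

23:15 on May 24

Convert departure to UTC: 03:15 − 9:00 = 18:15 UTC on May 24.
Add 2 hours travel time → 20:15 UTC.
Doha is UTC+3:00, so local arrival = 20:15 + 3:00 = 23:15 on May 24.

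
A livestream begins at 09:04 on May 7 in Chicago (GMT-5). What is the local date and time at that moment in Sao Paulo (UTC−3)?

11:04 on May 7

Sao Paulo is 2:00 ahead of Chicago.
Shift by the zone difference: 09:04 + 2:00 = 11:04 on May 7 in Sao Paulo.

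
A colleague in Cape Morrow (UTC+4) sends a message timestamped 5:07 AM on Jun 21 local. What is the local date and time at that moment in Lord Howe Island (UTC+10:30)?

11:37 AM on June 21

In UTC: 5:07 AM − 4:00 = 1:07 AM on Jun 21.
Lord Howe Island is UTC+10:30: 1:07 AM + 10:30 = 11:37 AM on Jun 21.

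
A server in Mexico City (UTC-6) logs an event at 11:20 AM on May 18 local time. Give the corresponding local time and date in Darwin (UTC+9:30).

2:50 AM on May 19

Darwin is 15:30 ahead of Mexico City.
Shift by the zone difference: 11:20 AM + 15:30 = 2:50 AM on May 19 in Darwin.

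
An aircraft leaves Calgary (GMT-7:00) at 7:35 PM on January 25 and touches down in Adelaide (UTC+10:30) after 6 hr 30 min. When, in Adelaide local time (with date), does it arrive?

Convert departure to UTC: 7:35 PM + 7:00 = 2:35 AM UTC on Jan 26.
Add 6 hours and 30 minutes travel time → 9:05 AM UTC.
Adelaide is UTC+10:30, so local arrival = 9:05 AM + 10:30 = 7:35 PM on Jan 26.

7:35 PM on January 26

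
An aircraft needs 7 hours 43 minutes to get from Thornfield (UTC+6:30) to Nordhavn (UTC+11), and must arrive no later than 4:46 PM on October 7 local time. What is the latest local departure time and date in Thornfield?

4:33 AM on Oct 7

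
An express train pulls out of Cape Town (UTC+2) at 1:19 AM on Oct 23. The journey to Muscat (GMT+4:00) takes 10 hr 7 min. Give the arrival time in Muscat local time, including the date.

Muscat is 2:00 ahead of Cape Town.
After 10 hours and 7 minutes it is 11:26 AM in Cape Town.
Shift by the zone difference: 11:26 AM + 2:00 = 1:26 PM on Oct 23 in Muscat.

1:26 PM on Oct 23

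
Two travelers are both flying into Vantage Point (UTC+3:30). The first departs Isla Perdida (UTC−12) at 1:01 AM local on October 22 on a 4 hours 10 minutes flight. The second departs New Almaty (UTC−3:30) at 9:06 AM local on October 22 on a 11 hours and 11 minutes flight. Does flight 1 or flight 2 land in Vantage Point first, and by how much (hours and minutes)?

Flight 1 in UTC: 1:01 AM + 12:00 = 1:01 PM on Oct 22.
+4 hours 10 minutes → arrive 5:11 PM UTC on Oct 22.
Flight 2 in UTC: 9:06 AM + 3:30 = 12:36 PM on Oct 22.
+11 hours and 11 minutes → arrive 11:47 PM UTC on Oct 22.
Flight 1 lands earlier by 6 hours 36 minutes.

the first, by 6 hours 36 minutes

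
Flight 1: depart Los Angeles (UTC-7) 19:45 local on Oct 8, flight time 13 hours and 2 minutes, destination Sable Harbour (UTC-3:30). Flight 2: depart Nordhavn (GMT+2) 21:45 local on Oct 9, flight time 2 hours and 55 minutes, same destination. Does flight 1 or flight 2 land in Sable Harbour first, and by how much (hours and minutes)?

Flight 1 in UTC: 19:45 + 7:00 = 02:45 on Oct 9.
+13 hours and 2 minutes → arrive 15:47 UTC on Oct 9.
Flight 2 in UTC: 21:45 − 2:00 = 19:45 on Oct 9.
+2 hours and 55 minutes → arrive 22:40 UTC on Oct 9.
Flight 1 lands earlier by 6 hours 53 minutes.

the first, by 6 hours 53 minutes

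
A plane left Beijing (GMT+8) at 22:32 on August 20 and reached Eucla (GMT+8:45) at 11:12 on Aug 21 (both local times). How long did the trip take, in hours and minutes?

11 hours 55 minutes

Departure in UTC: 22:32 − 8:00 = 14:32 on Aug 20.
Arrival in UTC: 11:12 − 8:45 = 02:27 on Aug 21.
Elapsed = 02:27 − 14:32 (+1 day) = 11 hours 55 minutes.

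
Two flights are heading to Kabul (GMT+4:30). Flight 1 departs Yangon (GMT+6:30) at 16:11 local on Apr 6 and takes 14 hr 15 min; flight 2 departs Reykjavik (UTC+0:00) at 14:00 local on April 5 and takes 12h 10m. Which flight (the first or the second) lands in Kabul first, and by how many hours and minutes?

the second, by 21 hours 46 minutes

Flight 1 in UTC: 16:11 − 6:30 = 09:41 on Apr 6.
+14 hours and 15 minutes → arrive 23:56 UTC on Apr 6.
Flight 2 departs at 14:00 UTC (Apr 5).
+12 hours and 10 minutes → arrive 02:10 UTC on Apr 6.
Flight 2 lands earlier by 21 hours 46 minutes.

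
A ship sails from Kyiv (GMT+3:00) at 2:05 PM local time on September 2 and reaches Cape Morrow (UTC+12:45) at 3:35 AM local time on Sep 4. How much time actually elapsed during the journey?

Cape Morrow is 9:45 ahead of Kyiv.
Clock-face elapsed time (ignoring zones) is 37 hours 30 minutes.
Actual elapsed = 37 hours 30 minutes − 9:45 = 27 hours 45 minutes.

27 hours 45 minutes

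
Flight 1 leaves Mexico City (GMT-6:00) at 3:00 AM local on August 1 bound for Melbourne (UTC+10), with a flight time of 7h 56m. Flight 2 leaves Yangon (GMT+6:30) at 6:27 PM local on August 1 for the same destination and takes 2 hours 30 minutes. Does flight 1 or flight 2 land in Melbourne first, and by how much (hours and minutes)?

the second, by 2 hours 29 minutes

Flight 1 in UTC: 3:00 AM + 6:00 = 9:00 AM on Aug 1.
+7 hours 56 minutes → arrive 4:56 PM UTC on Aug 1.
Flight 2 in UTC: 6:27 PM − 6:30 = 11:57 AM on Aug 1.
+2 hours and 30 minutes → arrive 2:27 PM UTC on Aug 1.
Flight 2 lands earlier by 2 hours 29 minutes.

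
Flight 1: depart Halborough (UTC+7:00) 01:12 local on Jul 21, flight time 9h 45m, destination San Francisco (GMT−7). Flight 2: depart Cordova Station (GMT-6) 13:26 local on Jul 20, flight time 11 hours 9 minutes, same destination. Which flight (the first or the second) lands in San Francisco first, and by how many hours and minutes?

the first, by 2 hours 38 minutes

Flight 1 in UTC: 01:12 − 7:00 = 18:12 on Jul 20.
+9 hours and 45 minutes → arrive 03:57 UTC on Jul 21.
Flight 2 in UTC: 13:26 + 6:00 = 19:26 on Jul 20.
+11 hours 9 minutes → arrive 06:35 UTC on Jul 21.
Flight 1 lands earlier by 2 hours 38 minutes.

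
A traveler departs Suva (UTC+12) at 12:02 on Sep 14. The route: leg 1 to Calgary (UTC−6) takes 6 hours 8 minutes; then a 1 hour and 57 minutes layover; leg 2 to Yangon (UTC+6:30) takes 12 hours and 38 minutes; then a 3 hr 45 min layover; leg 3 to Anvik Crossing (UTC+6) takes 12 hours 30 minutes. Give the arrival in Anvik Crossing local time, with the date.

Convert departure to UTC: 12:02 − 12:00 = 00:02 UTC on Sep 14.
Add 6 hours and 8 minutes leg 1 → 06:10 UTC.
Add 1 hour and 57 minutes layover in Calgary → 08:07 UTC.
Add 12 hours 38 minutes leg 2 → 20:45 UTC.
Add 3 hours and 45 minutes layover in Yangon → 00:30 UTC (Sep 15).
Add 12 hours 30 minutes leg 3 → 13:00 UTC.
Anvik Crossing is UTC+6:00, so local arrival = 13:00 + 6:00 = 19:00 on Sep 15.

19:00 on September 15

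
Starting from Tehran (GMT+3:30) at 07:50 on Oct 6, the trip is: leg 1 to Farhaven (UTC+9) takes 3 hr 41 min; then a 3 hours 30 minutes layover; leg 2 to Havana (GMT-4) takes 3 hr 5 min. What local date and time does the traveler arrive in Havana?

10:36 on Oct 6

Convert departure to UTC: 07:50 − 3:30 = 04:20 UTC on Oct 6.
Add 3 hours 41 minutes leg 1 → 08:01 UTC.
Add 3 hours 30 minutes layover in Farhaven → 11:31 UTC.
Add 3 hours and 5 minutes leg 2 → 14:36 UTC.
Havana is UTC−4:00, so local arrival = 14:36 − 4:00 = 10:36 on Oct 6.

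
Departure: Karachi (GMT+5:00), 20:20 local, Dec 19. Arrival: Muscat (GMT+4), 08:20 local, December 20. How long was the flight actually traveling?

Departure in UTC: 20:20 − 5:00 = 15:20 on Dec 19.
Arrival in UTC: 08:20 − 4:00 = 04:20 on Dec 20.
Elapsed = 04:20 − 15:20 (+1 day) = 13 hours.

13 hours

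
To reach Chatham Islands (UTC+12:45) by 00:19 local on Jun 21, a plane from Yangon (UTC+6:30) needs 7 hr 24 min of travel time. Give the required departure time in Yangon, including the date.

Target arrival in UTC: 00:19 − 12:45 = 11:34 on Jun 20.
Subtract 7 hours 24 minutes → departure 04:10 UTC on Jun 20.
Yangon is UTC+6:30: 04:10 + 6:30 = 10:40 on Jun 20.

10:40 on June 20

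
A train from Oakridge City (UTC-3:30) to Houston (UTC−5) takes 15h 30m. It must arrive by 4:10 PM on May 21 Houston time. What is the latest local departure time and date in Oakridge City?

2:10 AM on May 21

Target arrival in UTC: 4:10 PM + 5:00 = 9:10 PM on May 21.
Subtract 15 hours 30 minutes → departure 5:40 AM UTC on May 21.
Oakridge City is UTC−3:30: 5:40 AM − 3:30 = 2:10 AM on May 21.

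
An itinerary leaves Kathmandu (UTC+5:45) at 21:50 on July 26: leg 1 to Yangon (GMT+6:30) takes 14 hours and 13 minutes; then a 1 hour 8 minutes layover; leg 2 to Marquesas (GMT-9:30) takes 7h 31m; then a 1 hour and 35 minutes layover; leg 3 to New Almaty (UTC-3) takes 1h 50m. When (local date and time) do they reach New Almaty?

15:22 on July 27

Convert departure to UTC: 21:50 − 5:45 = 16:05 UTC on Jul 26.
Add 14 hours 13 minutes leg 1 → 06:18 UTC (Jul 27).
Add 1 hour 8 minutes layover in Yangon → 07:26 UTC.
Add 7 hours 31 minutes leg 2 → 14:57 UTC.
Add 1 hour 35 minutes layover in Marquesas → 16:32 UTC.
Add 1 hour and 50 minutes leg 3 → 18:22 UTC.
New Almaty is UTC−3:00, so local arrival = 18:22 − 3:00 = 15:22 on Jul 27.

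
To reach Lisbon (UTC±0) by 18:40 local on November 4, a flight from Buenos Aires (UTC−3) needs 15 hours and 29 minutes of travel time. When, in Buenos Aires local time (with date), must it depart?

Target arrival is already UTC: 18:40 on Nov 4.
Subtract 15 hours and 29 minutes → departure 03:11 UTC on Nov 4.
Buenos Aires is UTC−3:00: 03:11 − 3:00 = 00:11 on Nov 4.

00:11 on Nov 4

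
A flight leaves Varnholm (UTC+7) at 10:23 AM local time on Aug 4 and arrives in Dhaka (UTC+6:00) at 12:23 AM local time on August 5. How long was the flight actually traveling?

15 hours

Dhaka is 1:00 behind Varnholm.
Clock-face elapsed time (ignoring zones) is 14 hours.
Actual elapsed = 14 hours + 1:00 = 15 hours.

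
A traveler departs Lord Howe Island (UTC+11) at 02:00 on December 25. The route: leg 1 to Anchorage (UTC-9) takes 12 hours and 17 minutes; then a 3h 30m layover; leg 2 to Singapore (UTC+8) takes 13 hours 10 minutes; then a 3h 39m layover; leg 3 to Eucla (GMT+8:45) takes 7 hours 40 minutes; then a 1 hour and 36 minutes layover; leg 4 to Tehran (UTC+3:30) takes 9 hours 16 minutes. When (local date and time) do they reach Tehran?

21:38 on December 26

Convert departure to UTC: 02:00 − 11:00 = 15:00 UTC on Dec 24.
Add 12 hours 17 minutes leg 1 → 03:17 UTC (Dec 25).
Add 3 hours 30 minutes layover in Anchorage → 06:47 UTC.
Add 13 hours 10 minutes leg 2 → 19:57 UTC.
Add 3 hours and 39 minutes layover in Singapore → 23:36 UTC.
Add 7 hours 40 minutes leg 3 → 07:16 UTC (Dec 26).
Add 1 hour and 36 minutes layover in Eucla → 08:52 UTC.
Add 9 hours and 16 minutes leg 4 → 18:08 UTC.
Tehran is UTC+3:30, so local arrival = 18:08 + 3:30 = 21:38 on Dec 26.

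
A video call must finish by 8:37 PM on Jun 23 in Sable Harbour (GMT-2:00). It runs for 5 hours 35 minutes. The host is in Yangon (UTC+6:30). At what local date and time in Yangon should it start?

11:32 PM on June 23

Target end time in UTC: 8:37 PM + 2:00 = 10:37 PM on Jun 23.
Subtract 5 hours and 35 minutes → start 5:02 PM UTC on Jun 23.
Yangon is UTC+6:30: 5:02 PM + 6:30 = 11:32 PM on Jun 23.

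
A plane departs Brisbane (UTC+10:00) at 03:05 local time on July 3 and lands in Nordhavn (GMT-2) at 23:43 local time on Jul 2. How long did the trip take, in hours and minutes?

8 hours 38 minutes

Departure in UTC: 03:05 − 10:00 = 17:05 on Jul 2.
Arrival in UTC: 23:43 + 2:00 = 01:43 on Jul 3.
Elapsed = 01:43 − 17:05 (+1 day) = 8 hours 38 minutes.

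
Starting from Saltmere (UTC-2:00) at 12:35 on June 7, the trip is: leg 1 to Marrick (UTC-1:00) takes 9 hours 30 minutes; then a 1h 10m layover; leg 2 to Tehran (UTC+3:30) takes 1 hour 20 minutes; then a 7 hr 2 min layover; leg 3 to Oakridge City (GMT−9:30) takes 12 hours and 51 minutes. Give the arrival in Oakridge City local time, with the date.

Convert departure to UTC: 12:35 + 2:00 = 14:35 UTC on Jun 7.
Add 9 hours and 30 minutes leg 1 → 00:05 UTC (Jun 8).
Add 1 hour 10 minutes layover in Marrick → 01:15 UTC.
Add 1 hour 20 minutes leg 2 → 02:35 UTC.
Add 7 hours and 2 minutes layover in Tehran → 09:37 UTC.
Add 12 hours 51 minutes leg 3 → 22:28 UTC.
Oakridge City is UTC−9:30, so local arrival = 22:28 − 9:30 = 12:58 on Jun 8.

12:58 on Jun 8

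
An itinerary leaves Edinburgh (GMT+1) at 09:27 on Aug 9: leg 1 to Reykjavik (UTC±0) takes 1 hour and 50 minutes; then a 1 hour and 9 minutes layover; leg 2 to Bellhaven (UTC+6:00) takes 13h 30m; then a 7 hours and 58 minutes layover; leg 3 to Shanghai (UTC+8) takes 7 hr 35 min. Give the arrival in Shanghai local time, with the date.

00:29 on Aug 11

Convert departure to UTC: 09:27 − 1:00 = 08:27 UTC on Aug 9.
Add 1 hour and 50 minutes leg 1 → 10:17 UTC.
Add 1 hour 9 minutes layover in Reykjavik → 11:26 UTC.
Add 13 hours 30 minutes leg 2 → 00:56 UTC (Aug 10).
Add 7 hours and 58 minutes layover in Bellhaven → 08:54 UTC.
Add 7 hours and 35 minutes leg 3 → 16:29 UTC.
Shanghai is UTC+8:00, so local arrival = 16:29 + 8:00 = 00:29 on Aug 11.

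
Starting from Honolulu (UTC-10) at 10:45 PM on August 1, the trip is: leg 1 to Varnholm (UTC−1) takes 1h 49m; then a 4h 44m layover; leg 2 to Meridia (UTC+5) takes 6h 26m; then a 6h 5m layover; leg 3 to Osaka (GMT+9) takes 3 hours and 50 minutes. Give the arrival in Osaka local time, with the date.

Convert departure to UTC: 10:45 PM + 10:00 = 8:45 AM UTC on Aug 2.
Add 1 hour and 49 minutes leg 1 → 10:34 AM UTC.
Add 4 hours and 44 minutes layover in Varnholm → 3:18 PM UTC.
Add 6 hours and 26 minutes leg 2 → 9:44 PM UTC.
Add 6 hours and 5 minutes layover in Meridia → 3:49 AM UTC (Aug 3).
Add 3 hours 50 minutes leg 3 → 7:39 AM UTC.
Osaka is UTC+9:00, so local arrival = 7:39 AM + 9:00 = 4:39 PM on Aug 3.

4:39 PM on Aug 3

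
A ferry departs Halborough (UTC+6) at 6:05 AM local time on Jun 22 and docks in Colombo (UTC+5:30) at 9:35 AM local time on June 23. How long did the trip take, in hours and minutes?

28 hours

Departure in UTC: 6:05 AM − 6:00 = 12:05 AM on Jun 22.
Arrival in UTC: 9:35 AM − 5:30 = 4:05 AM on Jun 23.
Elapsed = 4:05 AM − 12:05 AM (+1 day) = 28 hours.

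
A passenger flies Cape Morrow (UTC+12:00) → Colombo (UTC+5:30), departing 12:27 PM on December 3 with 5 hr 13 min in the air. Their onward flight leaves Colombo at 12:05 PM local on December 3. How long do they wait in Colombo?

55 minutes

Convert departure to UTC: 12:27 PM − 12:00 = 12:27 AM UTC on Dec 3.
Add 5 hours 13 minutes flight time → 5:40 AM UTC.
Colombo is UTC+5:30, so local arrival = 5:40 AM + 5:30 = 11:10 AM on Dec 3.
Layover = 12:05 PM − 11:10 AM = 55 minutes.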